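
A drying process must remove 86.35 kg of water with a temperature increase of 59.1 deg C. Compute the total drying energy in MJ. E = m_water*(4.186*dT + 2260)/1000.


E = m_water * (4.186 * dT + 2260) / 1000
= 86.35 * (4.186 * 59.1 + 2260) / 1000
= 216.5134 MJ

216.5134 MJ


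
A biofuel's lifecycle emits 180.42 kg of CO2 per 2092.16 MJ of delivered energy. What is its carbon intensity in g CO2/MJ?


CI = CO2 * 1000 / E
= 180.42 * 1000 / 2092.16
= 86.2362 g CO2/MJ

86.2362 g CO2/MJ


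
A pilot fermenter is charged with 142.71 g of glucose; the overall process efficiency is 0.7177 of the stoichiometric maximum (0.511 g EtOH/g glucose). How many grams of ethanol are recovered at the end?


Actual ethanol: m = 0.511 * 142.71 * 0.7177
m = 52.3381 g

52.3381 g


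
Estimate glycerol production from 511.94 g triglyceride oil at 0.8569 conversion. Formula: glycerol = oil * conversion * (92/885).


glycerol = oil * conv * (92/885)
= 511.94 * 0.8569 * 92 / 885
= 45.6030 g

45.6030 g


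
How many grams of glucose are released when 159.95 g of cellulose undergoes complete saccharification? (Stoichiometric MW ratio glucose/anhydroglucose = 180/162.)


glucose = cellulose * 180/162
= 159.95 * 180/162
= 177.7222 g

177.7222 g


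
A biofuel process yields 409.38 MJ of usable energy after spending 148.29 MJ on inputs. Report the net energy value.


NEV = E_out - E_in
= 409.38 - 148.29
= 261.0900 MJ

261.0900 MJ


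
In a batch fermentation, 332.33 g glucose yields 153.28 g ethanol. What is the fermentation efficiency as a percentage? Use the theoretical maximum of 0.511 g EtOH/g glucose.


Fermentation efficiency = (actual / (0.511 * glucose)) * 100
= (153.28 / (0.511 * 332.33)) * 100
= 90.2599%

90.2599%


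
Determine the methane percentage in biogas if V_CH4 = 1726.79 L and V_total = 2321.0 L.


CH4% = V_CH4 / V_total * 100
= 1726.79 / 2321.0 * 100
= 74.3985%

74.3985%


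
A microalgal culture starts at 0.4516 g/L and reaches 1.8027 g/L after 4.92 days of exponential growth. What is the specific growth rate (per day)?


mu = ln(X2/X1) / dt
= ln(1.8027/0.4516) / 4.92
= 0.2814 per day

0.2814 per day


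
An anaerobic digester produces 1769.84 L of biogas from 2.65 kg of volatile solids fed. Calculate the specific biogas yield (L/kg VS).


Y = V / VS
= 1769.84 / 2.65
= 667.8642 L/kg VS

667.8642 L/kg VS


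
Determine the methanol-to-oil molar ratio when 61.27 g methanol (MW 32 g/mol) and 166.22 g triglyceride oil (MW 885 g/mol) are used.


Molar ratio = n_MeOH / n_oil = (MeOH/32) / (oil/885) = (MeOH * 885) / (32 * oil)
= (61.27 * 885) / (32 * 166.22)
= 10.1943

10.1943


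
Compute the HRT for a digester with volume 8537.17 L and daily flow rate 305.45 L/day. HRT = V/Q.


HRT = V / Q
= 8537.17 / 305.45
= 27.9495 days

27.9495 days


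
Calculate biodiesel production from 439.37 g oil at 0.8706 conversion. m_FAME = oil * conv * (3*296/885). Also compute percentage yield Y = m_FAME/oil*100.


m_FAME = oil * conv * (3 * 296 / 885) = oil * conv * (888/885)
= 439.37 * 0.8706 * 888 / 885
= 383.8122 g
Y = m_FAME / oil * 100 = conv * (888/885) * 100
= 0.8706 * 888 / 885 * 100
= 87.36%

383.8122 g FAME; Y = 87.36%


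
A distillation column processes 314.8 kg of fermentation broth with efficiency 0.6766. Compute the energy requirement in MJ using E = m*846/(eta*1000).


E = m * 846 / (eta * 1000)
= 314.8 * 846 / (0.6766 * 1000)
= 393.6163 MJ

393.6163 MJ


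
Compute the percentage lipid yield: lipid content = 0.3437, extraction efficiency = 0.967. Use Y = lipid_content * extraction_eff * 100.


Y = lipid_content * extraction_eff * 100
= 0.3437 * 0.967 * 100
= 33.2358%

33.2358%


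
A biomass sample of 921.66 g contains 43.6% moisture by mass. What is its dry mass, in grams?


Wd = Ww * (1 - MC/100)
= 921.66 * (1 - 43.6/100)
= 519.8162 g

519.8162 g


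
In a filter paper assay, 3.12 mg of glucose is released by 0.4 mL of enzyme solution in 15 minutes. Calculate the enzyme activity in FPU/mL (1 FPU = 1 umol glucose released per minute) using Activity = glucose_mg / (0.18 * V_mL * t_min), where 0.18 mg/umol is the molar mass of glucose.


Activity = glucose_mg / (0.18 mg/umol * V_mL * t_min)
= 3.12 / (0.18 * 0.4 * 15)
= 2.8889 FPU/mL

2.8889 FPU/mL


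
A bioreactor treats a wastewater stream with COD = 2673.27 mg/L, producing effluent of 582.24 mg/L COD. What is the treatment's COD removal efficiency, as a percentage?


eta = (COD_in - COD_out) / COD_in * 100
= (2673.27 - 582.24) / 2673.27 * 100
= 78.2199%

78.2199%


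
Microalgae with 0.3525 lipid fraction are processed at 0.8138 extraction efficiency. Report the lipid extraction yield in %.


Y = lipid_content * extraction_eff * 100
= 0.3525 * 0.8138 * 100
= 28.6864%

28.6864%


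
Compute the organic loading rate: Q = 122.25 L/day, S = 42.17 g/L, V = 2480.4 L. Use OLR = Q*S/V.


OLR = Q * S / V
= 122.25 * 42.17 / 2480.4
= 2.0784 g/L/day

2.0784 g/L/day


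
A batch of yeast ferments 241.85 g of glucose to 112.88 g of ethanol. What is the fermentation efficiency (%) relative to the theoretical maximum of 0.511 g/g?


Fermentation efficiency = (actual / (0.511 * glucose)) * 100
= (112.88 / (0.511 * 241.85)) * 100
= 91.3377%

91.3377%


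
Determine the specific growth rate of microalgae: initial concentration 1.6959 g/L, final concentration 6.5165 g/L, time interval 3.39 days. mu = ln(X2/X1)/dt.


mu = ln(X2/X1) / dt
= ln(6.5165/1.6959) / 3.39
= 0.3971 per day

0.3971 per day


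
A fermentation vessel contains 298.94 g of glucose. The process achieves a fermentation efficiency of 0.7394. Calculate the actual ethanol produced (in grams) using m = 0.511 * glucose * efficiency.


Actual ethanol: m = 0.511 * 298.94 * 0.7394
m = 112.9495 g

112.9495 g


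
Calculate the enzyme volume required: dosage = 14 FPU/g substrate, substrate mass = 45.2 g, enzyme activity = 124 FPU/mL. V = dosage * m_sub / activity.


V = dosage * m_sub / activity
V = 14 * 45.2 / 124
V = 5.1032 mL

5.1032 mL


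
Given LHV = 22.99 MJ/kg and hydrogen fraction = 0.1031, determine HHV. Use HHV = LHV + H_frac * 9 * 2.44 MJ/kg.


HHV = LHV + H_frac * 9 * 2.44
= 22.99 + 0.1031 * 9 * 2.44
= 25.2541 MJ/kg

25.2541 MJ/kg


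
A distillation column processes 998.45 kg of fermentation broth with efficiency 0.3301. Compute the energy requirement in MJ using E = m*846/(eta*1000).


E = m * 846 / (eta * 1000)
= 998.45 * 846 / (0.3301 * 1000)
= 2558.8873 MJ

2558.8873 MJ


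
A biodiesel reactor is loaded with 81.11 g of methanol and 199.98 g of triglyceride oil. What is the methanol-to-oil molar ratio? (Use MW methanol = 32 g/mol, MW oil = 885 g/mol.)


Molar ratio = n_MeOH / n_oil = (MeOH/32) / (oil/885) = (MeOH * 885) / (32 * oil)
= (81.11 * 885) / (32 * 199.98)
= 11.2171

11.2171


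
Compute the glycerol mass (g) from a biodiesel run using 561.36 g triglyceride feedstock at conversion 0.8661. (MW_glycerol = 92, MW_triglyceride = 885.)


glycerol = oil * conv * (92/885)
= 561.36 * 0.8661 * 92 / 885
= 50.5422 g

50.5422 g


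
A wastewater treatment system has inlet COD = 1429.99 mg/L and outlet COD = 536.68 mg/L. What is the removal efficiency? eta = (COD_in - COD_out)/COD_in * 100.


eta = (COD_in - COD_out) / COD_in * 100
= (1429.99 - 536.68) / 1429.99 * 100
= 62.4697%

62.4697%


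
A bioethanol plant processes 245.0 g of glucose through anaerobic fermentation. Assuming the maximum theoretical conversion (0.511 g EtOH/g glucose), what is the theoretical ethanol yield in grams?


Theoretical ethanol yield: m_EtOH = 0.511 * m_glucose
m_EtOH = 0.511 * 245.0 = 125.1950 g

125.1950 g


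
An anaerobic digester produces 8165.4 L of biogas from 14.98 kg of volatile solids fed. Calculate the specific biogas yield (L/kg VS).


Y = V / VS
= 8165.4 / 14.98
= 545.0868 L/kg VS

545.0868 L/kg VS


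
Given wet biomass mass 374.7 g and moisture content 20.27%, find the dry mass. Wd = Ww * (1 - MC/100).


Wd = Ww * (1 - MC/100)
= 374.7 * (1 - 20.27/100)
= 298.7483 g

298.7483 g


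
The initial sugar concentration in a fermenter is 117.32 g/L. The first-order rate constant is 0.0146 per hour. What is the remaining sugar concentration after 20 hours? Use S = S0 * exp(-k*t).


S = S0 * exp(-k * t)
S = 117.32 * exp(-0.0146 * 20)
S = 87.6109 g/L

87.6109 g/L


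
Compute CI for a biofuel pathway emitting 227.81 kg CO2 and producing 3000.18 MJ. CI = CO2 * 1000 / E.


CI = CO2 * 1000 / E
= 227.81 * 1000 / 3000.18
= 75.9321 g CO2/MJ

75.9321 g CO2/MJ


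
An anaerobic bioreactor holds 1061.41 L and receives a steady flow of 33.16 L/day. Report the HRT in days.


HRT = V / Q
= 1061.41 / 33.16
= 32.0087 days

32.0087 days


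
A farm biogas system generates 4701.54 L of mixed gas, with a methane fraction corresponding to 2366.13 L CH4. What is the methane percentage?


CH4% = V_CH4 / V_total * 100
= 2366.13 / 4701.54 * 100
= 50.3267%

50.3267%


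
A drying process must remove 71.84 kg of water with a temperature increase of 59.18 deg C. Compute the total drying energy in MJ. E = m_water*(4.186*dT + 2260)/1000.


E = m_water * (4.186 * dT + 2260) / 1000
= 71.84 * (4.186 * 59.18 + 2260) / 1000
= 180.1551 MJ

180.1551 MJ


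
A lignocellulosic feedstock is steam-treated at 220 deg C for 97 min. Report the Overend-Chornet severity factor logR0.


logR0 = log10(t * exp((T - 100) / 14.75))
= log10(97 * exp((220 - 100) / 14.75))
= 5.5200

5.5200


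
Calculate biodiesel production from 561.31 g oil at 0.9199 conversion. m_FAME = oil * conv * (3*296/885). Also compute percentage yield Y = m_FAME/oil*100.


m_FAME = oil * conv * (3 * 296 / 885) = oil * conv * (888/885)
= 561.31 * 0.9199 * 888 / 885
= 518.0994 g
Y = m_FAME / oil * 100 = conv * (888/885) * 100
= 0.9199 * 888 / 885 * 100
= 92.30%

518.0994 g FAME; Y = 92.30%


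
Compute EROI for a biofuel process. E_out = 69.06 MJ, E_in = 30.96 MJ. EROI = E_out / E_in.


EROI = E_out / E_in
= 69.06 / 30.96
= 2.2306

2.2306


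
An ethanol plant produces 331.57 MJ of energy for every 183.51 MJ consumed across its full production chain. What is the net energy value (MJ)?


NEV = E_out - E_in
= 331.57 - 183.51
= 148.0600 MJ

148.0600 MJ


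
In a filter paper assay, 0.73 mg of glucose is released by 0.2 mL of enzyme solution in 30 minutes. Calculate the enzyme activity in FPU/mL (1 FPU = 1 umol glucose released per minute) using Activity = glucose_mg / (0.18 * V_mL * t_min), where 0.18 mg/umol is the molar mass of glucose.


Activity = glucose_mg / (0.18 mg/umol * V_mL * t_min)
= 0.73 / (0.18 * 0.2 * 30)
= 0.6759 FPU/mL

0.6759 FPU/mL


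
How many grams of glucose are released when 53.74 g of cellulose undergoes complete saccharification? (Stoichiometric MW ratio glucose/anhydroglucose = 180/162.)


glucose = cellulose * 180/162
= 53.74 * 180/162
= 59.7111 g

59.7111 g


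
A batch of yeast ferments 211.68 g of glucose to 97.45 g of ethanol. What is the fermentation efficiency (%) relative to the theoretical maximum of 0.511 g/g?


Fermentation efficiency = (actual / (0.511 * glucose)) * 100
= (97.45 / (0.511 * 211.68)) * 100
= 90.0909%

90.0909%


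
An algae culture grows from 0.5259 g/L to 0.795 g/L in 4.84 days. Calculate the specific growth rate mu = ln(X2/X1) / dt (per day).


mu = ln(X2/X1) / dt
= ln(0.795/0.5259) / 4.84
= 0.0854 per day

0.0854 per day


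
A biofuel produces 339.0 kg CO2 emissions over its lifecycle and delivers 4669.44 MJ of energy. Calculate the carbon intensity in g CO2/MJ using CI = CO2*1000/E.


CI = CO2 * 1000 / E
= 339.0 * 1000 / 4669.44
= 72.5997 g CO2/MJ

72.5997 g CO2/MJ


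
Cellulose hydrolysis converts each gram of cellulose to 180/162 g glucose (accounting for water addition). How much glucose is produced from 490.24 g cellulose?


glucose = cellulose * 180/162
= 490.24 * 180/162
= 544.7111 g

544.7111 g


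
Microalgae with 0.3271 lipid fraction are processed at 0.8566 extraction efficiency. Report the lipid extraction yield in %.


Y = lipid_content * extraction_eff * 100
= 0.3271 * 0.8566 * 100
= 28.0194%

28.0194%


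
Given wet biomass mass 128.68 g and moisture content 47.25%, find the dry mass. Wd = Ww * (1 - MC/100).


Wd = Ww * (1 - MC/100)
= 128.68 * (1 - 47.25/100)
= 67.8787 g

67.8787 g


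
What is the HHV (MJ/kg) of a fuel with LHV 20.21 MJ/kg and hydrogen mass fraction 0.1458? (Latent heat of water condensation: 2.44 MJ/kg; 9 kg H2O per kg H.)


HHV = LHV + H_frac * 9 * 2.44
= 20.21 + 0.1458 * 9 * 2.44
= 23.4118 MJ/kg

23.4118 MJ/kg


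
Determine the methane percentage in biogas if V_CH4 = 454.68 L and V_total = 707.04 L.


CH4% = V_CH4 / V_total * 100
= 454.68 / 707.04 * 100
= 64.3075%

64.3075%


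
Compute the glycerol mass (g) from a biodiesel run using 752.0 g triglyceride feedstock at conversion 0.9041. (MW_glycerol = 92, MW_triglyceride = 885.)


glycerol = oil * conv * (92/885)
= 752.0 * 0.9041 * 92 / 885
= 70.6771 g

70.6771 g


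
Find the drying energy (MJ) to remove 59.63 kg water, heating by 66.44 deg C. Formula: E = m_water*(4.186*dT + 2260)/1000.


E = m_water * (4.186 * dT + 2260) / 1000
= 59.63 * (4.186 * 66.44 + 2260) / 1000
= 151.3480 MJ

151.3480 MJ


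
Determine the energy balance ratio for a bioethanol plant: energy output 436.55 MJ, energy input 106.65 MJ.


EROI = E_out / E_in
= 436.55 / 106.65
= 4.0933

4.0933


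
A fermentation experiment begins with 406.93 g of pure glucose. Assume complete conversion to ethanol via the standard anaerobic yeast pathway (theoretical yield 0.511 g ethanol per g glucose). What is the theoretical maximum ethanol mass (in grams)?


Theoretical ethanol yield: m_EtOH = 0.511 * m_glucose
m_EtOH = 0.511 * 406.93 = 207.9412 g

207.9412 g


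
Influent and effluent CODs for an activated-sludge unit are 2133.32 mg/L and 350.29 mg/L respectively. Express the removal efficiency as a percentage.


eta = (COD_in - COD_out) / COD_in * 100
= (2133.32 - 350.29) / 2133.32 * 100
= 83.5801%

83.5801%


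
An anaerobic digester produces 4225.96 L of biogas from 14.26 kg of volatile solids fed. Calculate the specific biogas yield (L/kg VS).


Y = V / VS
= 4225.96 / 14.26
= 296.3506 L/kg VS

296.3506 L/kg VS


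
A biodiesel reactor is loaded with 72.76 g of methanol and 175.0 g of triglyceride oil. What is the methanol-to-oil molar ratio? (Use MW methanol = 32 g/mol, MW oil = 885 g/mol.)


Molar ratio = n_MeOH / n_oil = (MeOH/32) / (oil/885) = (MeOH * 885) / (32 * oil)
= (72.76 * 885) / (32 * 175.0)
= 11.4987

11.4987


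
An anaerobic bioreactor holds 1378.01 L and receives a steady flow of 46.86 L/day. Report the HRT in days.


HRT = V / Q
= 1378.01 / 46.86
= 29.4070 days

29.4070 days


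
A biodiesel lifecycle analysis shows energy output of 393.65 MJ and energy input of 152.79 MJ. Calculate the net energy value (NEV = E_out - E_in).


NEV = E_out - E_in
= 393.65 - 152.79
= 240.8600 MJ

240.8600 MJ


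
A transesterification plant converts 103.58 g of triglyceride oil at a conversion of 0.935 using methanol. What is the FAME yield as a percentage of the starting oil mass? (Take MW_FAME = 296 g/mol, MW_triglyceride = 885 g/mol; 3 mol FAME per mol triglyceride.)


m_FAME = oil * conv * (3 * 296 / 885) = oil * conv * (888/885)
= 103.58 * 0.935 * 888 / 885
= 97.1756 g
Y = m_FAME / oil * 100 = conv * (888/885) * 100
= 0.935 * 888 / 885 * 100
= 93.82%

93.82%


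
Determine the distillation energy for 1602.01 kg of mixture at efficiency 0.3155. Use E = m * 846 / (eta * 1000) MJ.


E = m * 846 / (eta * 1000)
= 1602.01 * 846 / (0.3155 * 1000)
= 4295.7225 MJ

4295.7225 MJ


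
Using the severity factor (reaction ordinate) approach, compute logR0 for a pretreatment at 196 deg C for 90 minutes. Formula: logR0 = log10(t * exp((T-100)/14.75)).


logR0 = log10(t * exp((T - 100) / 14.75))
= log10(90 * exp((196 - 100) / 14.75))
= 4.7808

4.7808


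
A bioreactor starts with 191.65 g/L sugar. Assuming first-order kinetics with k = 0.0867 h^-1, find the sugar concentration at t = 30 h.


S = S0 * exp(-k * t)
S = 191.65 * exp(-0.0867 * 30)
S = 14.2203 g/L

14.2203 g/L


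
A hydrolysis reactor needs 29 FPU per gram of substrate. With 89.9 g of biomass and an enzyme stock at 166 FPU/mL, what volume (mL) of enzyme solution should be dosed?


V = dosage * m_sub / activity
V = 29 * 89.9 / 166
V = 15.7054 mL

15.7054 mL


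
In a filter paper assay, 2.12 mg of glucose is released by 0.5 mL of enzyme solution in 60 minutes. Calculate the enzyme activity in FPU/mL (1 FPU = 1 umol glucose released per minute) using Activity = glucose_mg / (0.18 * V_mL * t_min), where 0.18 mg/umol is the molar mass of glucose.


Activity = glucose_mg / (0.18 mg/umol * V_mL * t_min)
= 2.12 / (0.18 * 0.5 * 60)
= 0.3926 FPU/mL

0.3926 FPU/mL


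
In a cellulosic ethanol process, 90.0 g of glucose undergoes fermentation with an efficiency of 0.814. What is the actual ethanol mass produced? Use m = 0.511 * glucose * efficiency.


Actual ethanol: m = 0.511 * 90.0 * 0.814
m = 37.4359 g

37.4359 g


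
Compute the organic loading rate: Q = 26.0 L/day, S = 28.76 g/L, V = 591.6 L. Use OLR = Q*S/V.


OLR = Q * S / V
= 26.0 * 28.76 / 591.6
= 1.2640 g/L/day

1.2640 g/L/day


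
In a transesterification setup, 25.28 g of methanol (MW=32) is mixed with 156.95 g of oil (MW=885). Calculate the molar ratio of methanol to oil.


Molar ratio = n_MeOH / n_oil = (MeOH/32) / (oil/885) = (MeOH * 885) / (32 * oil)
= (25.28 * 885) / (32 * 156.95)
= 4.4546

4.4546


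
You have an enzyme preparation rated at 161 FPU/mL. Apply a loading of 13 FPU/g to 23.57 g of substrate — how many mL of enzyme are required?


V = dosage * m_sub / activity
V = 13 * 23.57 / 161
V = 1.9032 mL

1.9032 mL


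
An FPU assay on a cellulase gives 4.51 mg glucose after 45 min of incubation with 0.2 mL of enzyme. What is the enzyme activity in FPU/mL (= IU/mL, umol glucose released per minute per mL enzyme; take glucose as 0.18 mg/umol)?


Activity = glucose_mg / (0.18 mg/umol * V_mL * t_min)
= 4.51 / (0.18 * 0.2 * 45)
= 2.7840 FPU/mL

2.7840 FPU/mL


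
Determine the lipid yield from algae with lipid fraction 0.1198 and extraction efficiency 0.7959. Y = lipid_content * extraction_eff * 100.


Y = lipid_content * extraction_eff * 100
= 0.1198 * 0.7959 * 100
= 9.5349%

9.5349%


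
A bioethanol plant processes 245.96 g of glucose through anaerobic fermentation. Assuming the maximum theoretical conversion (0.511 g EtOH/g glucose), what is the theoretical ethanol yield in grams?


Theoretical ethanol yield: m_EtOH = 0.511 * m_glucose
m_EtOH = 0.511 * 245.96 = 125.6856 g

125.6856 g


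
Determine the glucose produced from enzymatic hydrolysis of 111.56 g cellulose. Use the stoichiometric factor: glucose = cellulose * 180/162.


glucose = cellulose * 180/162
= 111.56 * 180/162
= 123.9556 g

123.9556 g


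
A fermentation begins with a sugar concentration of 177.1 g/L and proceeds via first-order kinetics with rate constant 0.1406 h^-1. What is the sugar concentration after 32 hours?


S = S0 * exp(-k * t)
S = 177.1 * exp(-0.1406 * 32)
S = 1.9690 g/L

1.9690 g/L


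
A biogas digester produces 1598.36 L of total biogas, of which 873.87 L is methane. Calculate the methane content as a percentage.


CH4% = V_CH4 / V_total * 100
= 873.87 / 1598.36 * 100
= 54.6729%

54.6729%


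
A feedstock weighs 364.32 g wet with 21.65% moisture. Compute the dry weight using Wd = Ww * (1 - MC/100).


Wd = Ww * (1 - MC/100)
= 364.32 * (1 - 21.65/100)
= 285.4447 g

285.4447 g


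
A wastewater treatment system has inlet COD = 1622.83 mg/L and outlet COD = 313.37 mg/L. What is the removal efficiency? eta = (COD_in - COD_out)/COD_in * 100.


eta = (COD_in - COD_out) / COD_in * 100
= (1622.83 - 313.37) / 1622.83 * 100
= 80.6899%

80.6899%


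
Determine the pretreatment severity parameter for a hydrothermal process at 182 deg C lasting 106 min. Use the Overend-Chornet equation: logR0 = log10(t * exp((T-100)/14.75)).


logR0 = log10(t * exp((T - 100) / 14.75))
= log10(106 * exp((182 - 100) / 14.75))
= 4.4397

4.4397


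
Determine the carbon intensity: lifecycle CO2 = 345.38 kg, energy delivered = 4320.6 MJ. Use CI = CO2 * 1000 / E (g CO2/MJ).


CI = CO2 * 1000 / E
= 345.38 * 1000 / 4320.6
= 79.9380 g CO2/MJ

79.9380 g CO2/MJ


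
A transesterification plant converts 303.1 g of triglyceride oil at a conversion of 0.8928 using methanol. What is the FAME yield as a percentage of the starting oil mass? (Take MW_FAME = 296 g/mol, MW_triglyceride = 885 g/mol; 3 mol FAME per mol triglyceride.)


m_FAME = oil * conv * (3 * 296 / 885) = oil * conv * (888/885)
= 303.1 * 0.8928 * 888 / 885
= 271.5250 g
Y = m_FAME / oil * 100 = conv * (888/885) * 100
= 0.8928 * 888 / 885 * 100
= 89.58%

89.58%


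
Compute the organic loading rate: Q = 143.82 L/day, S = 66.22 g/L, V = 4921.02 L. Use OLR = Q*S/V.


OLR = Q * S / V
= 143.82 * 66.22 / 4921.02
= 1.9353 g/L/day

1.9353 g/L/day


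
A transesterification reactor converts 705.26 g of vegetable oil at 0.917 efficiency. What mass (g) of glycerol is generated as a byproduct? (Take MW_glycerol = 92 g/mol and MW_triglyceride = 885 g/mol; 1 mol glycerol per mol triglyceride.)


glycerol = oil * conv * (92/885)
= 705.26 * 0.917 * 92 / 885
= 67.2300 g

67.2300 g


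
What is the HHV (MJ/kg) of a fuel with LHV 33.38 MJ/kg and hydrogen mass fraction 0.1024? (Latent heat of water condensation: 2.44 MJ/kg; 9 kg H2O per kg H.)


HHV = LHV + H_frac * 9 * 2.44
= 33.38 + 0.1024 * 9 * 2.44
= 35.6287 MJ/kg

35.6287 MJ/kg


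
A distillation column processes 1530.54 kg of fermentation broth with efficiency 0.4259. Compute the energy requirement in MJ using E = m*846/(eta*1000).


E = m * 846 / (eta * 1000)
= 1530.54 * 846 / (0.4259 * 1000)
= 3040.2368 MJ

3040.2368 MJ


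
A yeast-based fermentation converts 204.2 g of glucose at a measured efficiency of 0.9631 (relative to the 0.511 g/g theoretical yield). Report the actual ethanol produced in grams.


Actual ethanol: m = 0.511 * 204.2 * 0.9631
m = 100.4958 g

100.4958 g


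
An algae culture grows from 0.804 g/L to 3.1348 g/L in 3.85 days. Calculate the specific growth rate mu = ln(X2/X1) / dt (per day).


mu = ln(X2/X1) / dt
= ln(3.1348/0.804) / 3.85
= 0.3534 per day

0.3534 per day


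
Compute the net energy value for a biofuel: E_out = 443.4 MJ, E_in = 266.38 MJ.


NEV = E_out - E_in
= 443.4 - 266.38
= 177.0200 MJ

177.0200 MJ


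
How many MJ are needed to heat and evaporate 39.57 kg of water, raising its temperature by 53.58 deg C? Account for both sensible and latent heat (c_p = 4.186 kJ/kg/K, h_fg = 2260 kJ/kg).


E = m_water * (4.186 * dT + 2260) / 1000
= 39.57 * (4.186 * 53.58 + 2260) / 1000
= 98.3032 MJ

98.3032 MJ


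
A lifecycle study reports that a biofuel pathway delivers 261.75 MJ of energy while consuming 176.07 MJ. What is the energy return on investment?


EROI = E_out / E_in
= 261.75 / 176.07
= 1.4866

1.4866


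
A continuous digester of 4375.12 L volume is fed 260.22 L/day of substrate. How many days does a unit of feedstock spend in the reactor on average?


HRT = V / Q
= 4375.12 / 260.22
= 16.8132 days

16.8132 days


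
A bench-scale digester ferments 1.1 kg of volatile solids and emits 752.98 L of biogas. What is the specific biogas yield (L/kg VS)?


Y = V / VS
= 752.98 / 1.1
= 684.5273 L/kg VS

684.5273 L/kg VS


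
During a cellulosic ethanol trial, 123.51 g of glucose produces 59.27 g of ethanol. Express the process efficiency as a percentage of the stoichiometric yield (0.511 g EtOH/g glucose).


Fermentation efficiency = (actual / (0.511 * glucose)) * 100
= (59.27 / (0.511 * 123.51)) * 100
= 93.9100%

93.9100%


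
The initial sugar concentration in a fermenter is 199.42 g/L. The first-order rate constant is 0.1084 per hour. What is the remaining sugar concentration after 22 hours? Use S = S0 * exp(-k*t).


S = S0 * exp(-k * t)
S = 199.42 * exp(-0.1084 * 22)
S = 18.3681 g/L

18.3681 g/L


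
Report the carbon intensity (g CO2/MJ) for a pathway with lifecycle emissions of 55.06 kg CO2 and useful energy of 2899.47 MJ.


CI = CO2 * 1000 / E
= 55.06 * 1000 / 2899.47
= 18.9897 g CO2/MJ

18.9897 g CO2/MJ


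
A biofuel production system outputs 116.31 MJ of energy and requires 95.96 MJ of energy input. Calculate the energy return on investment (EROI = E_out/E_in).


EROI = E_out / E_in
= 116.31 / 95.96
= 1.2121

1.2121


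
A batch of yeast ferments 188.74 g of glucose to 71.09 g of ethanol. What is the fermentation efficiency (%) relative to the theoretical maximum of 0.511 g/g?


Fermentation efficiency = (actual / (0.511 * glucose)) * 100
= (71.09 / (0.511 * 188.74)) * 100
= 73.7095%

73.7095%


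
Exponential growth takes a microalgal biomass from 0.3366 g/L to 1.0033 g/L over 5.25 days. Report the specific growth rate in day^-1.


mu = ln(X2/X1) / dt
= ln(1.0033/0.3366) / 5.25
= 0.2080 per day

0.2080 per day


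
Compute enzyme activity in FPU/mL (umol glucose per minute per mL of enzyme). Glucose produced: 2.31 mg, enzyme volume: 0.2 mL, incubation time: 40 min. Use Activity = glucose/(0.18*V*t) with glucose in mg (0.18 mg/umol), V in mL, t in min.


Activity = glucose_mg / (0.18 mg/umol * V_mL * t_min)
= 2.31 / (0.18 * 0.2 * 40)
= 1.6042 FPU/mL

1.6042 FPU/mL


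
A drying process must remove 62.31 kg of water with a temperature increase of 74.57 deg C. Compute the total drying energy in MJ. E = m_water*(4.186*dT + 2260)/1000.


E = m_water * (4.186 * dT + 2260) / 1000
= 62.31 * (4.186 * 74.57 + 2260) / 1000
= 160.2707 MJ

160.2707 MJ


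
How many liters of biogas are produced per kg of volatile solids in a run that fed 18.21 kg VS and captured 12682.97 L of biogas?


Y = V / VS
= 12682.97 / 18.21
= 696.4838 L/kg VS

696.4838 L/kg VS


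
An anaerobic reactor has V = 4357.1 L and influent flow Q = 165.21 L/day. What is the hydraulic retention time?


HRT = V / Q
= 4357.1 / 165.21
= 26.3731 days

26.3731 days


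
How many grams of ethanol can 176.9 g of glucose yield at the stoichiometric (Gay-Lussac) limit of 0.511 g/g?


Theoretical ethanol yield: m_EtOH = 0.511 * m_glucose
m_EtOH = 0.511 * 176.9 = 90.3959 g

90.3959 g


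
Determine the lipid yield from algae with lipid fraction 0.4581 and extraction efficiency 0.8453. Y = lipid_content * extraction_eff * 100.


Y = lipid_content * extraction_eff * 100
= 0.4581 * 0.8453 * 100
= 38.7232%

38.7232%


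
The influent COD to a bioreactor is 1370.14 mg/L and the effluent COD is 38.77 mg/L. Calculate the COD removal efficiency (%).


eta = (COD_in - COD_out) / COD_in * 100
= (1370.14 - 38.77) / 1370.14 * 100
= 97.1704%

97.1704%


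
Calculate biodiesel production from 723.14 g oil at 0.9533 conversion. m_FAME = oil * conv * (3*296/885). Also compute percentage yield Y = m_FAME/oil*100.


m_FAME = oil * conv * (3 * 296 / 885) = oil * conv * (888/885)
= 723.14 * 0.9533 * 888 / 885
= 691.7062 g
Y = m_FAME / oil * 100 = conv * (888/885) * 100
= 0.9533 * 888 / 885 * 100
= 95.65%

691.7062 g FAME; Y = 95.65%


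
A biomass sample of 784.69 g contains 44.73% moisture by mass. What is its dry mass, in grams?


Wd = Ww * (1 - MC/100)
= 784.69 * (1 - 44.73/100)
= 433.6982 g

433.6982 g


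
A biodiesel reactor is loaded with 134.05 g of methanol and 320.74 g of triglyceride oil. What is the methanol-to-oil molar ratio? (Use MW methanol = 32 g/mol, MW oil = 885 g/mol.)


Molar ratio = n_MeOH / n_oil = (MeOH/32) / (oil/885) = (MeOH * 885) / (32 * oil)
= (134.05 * 885) / (32 * 320.74)
= 11.5586

11.5586


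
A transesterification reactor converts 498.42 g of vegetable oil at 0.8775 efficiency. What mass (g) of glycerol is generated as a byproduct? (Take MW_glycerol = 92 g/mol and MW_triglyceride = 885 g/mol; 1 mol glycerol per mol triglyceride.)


glycerol = oil * conv * (92/885)
= 498.42 * 0.8775 * 92 / 885
= 45.4660 g

45.4660 g


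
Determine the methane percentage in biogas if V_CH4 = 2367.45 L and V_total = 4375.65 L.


CH4% = V_CH4 / V_total * 100
= 2367.45 / 4375.65 * 100
= 54.1051%

54.1051%


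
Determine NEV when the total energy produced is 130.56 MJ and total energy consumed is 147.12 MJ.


NEV = E_out - E_in
= 130.56 - 147.12
= -16.5600 MJ

-16.5600 MJ


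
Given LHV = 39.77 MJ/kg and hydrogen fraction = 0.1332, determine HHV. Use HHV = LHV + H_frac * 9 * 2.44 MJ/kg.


HHV = LHV + H_frac * 9 * 2.44
= 39.77 + 0.1332 * 9 * 2.44
= 42.6951 MJ/kg

42.6951 MJ/kg


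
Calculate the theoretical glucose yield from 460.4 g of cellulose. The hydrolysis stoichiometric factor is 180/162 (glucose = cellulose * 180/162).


glucose = cellulose * 180/162
= 460.4 * 180/162
= 511.5556 g

511.5556 g


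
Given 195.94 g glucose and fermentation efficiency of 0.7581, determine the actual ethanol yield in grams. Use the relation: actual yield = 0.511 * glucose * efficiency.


Actual ethanol: m = 0.511 * 195.94 * 0.7581
m = 75.9050 g

75.9050 g


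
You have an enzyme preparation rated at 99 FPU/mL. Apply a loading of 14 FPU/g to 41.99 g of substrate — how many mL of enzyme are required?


V = dosage * m_sub / activity
V = 14 * 41.99 / 99
V = 5.9380 mL

5.9380 mL


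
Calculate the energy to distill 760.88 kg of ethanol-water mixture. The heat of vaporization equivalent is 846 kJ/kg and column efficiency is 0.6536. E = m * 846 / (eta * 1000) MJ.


E = m * 846 / (eta * 1000)
= 760.88 * 846 / (0.6536 * 1000)
= 984.8600 MJ

984.8600 MJ


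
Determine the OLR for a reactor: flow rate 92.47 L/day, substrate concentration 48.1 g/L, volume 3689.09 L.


OLR = Q * S / V
= 92.47 * 48.1 / 3689.09
= 1.2057 g/L/day

1.2057 g/L/day


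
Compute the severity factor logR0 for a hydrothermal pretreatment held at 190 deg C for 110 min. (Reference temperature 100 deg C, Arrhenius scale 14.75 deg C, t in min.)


logR0 = log10(t * exp((T - 100) / 14.75))
= log10(110 * exp((190 - 100) / 14.75))
= 4.6913

4.6913


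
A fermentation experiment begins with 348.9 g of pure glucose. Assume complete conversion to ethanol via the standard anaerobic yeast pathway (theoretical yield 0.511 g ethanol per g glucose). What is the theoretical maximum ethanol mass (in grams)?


Theoretical ethanol yield: m_EtOH = 0.511 * m_glucose
m_EtOH = 0.511 * 348.9 = 178.2879 g

178.2879 g


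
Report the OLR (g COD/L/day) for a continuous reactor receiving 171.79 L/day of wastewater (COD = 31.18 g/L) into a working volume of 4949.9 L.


OLR = Q * S / V
= 171.79 * 31.18 / 4949.9
= 1.0821 g/L/day

1.0821 g/L/day


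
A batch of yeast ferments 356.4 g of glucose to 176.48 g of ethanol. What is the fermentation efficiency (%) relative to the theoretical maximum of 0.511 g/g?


Fermentation efficiency = (actual / (0.511 * glucose)) * 100
= (176.48 / (0.511 * 356.4)) * 100
= 96.9029%

96.9029%


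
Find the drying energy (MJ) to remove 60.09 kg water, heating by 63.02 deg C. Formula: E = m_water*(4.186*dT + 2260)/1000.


E = m_water * (4.186 * dT + 2260) / 1000
= 60.09 * (4.186 * 63.02 + 2260) / 1000
= 151.6552 MJ

151.6552 MJ


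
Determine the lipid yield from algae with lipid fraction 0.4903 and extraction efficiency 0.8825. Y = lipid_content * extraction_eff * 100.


Y = lipid_content * extraction_eff * 100
= 0.4903 * 0.8825 * 100
= 43.2690%

43.2690%


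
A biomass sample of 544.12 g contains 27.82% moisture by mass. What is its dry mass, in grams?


Wd = Ww * (1 - MC/100)
= 544.12 * (1 - 27.82/100)
= 392.7458 g

392.7458 g


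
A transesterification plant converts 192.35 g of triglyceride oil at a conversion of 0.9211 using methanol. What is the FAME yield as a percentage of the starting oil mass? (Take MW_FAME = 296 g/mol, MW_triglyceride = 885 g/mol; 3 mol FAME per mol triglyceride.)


m_FAME = oil * conv * (3 * 296 / 885) = oil * conv * (888/885)
= 192.35 * 0.9211 * 888 / 885
= 177.7742 g
Y = m_FAME / oil * 100 = conv * (888/885) * 100
= 0.9211 * 888 / 885 * 100
= 92.42%

92.42%


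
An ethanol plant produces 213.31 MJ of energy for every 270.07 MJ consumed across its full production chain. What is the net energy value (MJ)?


NEV = E_out - E_in
= 213.31 - 270.07
= -56.7600 MJ

-56.7600 MJ


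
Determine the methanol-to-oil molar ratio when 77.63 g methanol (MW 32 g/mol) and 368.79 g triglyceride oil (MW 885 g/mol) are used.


Molar ratio = n_MeOH / n_oil = (MeOH/32) / (oil/885) = (MeOH * 885) / (32 * oil)
= (77.63 * 885) / (32 * 368.79)
= 5.8216

5.8216


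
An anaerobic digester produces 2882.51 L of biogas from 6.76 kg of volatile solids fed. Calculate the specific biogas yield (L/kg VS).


Y = V / VS
= 2882.51 / 6.76
= 426.4068 L/kg VS

426.4068 L/kg VS


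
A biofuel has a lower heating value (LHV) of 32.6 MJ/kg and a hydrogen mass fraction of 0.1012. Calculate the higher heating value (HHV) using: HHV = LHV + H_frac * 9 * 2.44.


HHV = LHV + H_frac * 9 * 2.44
= 32.6 + 0.1012 * 9 * 2.44
= 34.8224 MJ/kg

34.8224 MJ/kg


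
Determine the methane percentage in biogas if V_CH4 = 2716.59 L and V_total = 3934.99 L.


CH4% = V_CH4 / V_total * 100
= 2716.59 / 3934.99 * 100
= 69.0368%

69.0368%


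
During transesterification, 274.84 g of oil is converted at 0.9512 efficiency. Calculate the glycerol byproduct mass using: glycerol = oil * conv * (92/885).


glycerol = oil * conv * (92/885)
= 274.84 * 0.9512 * 92 / 885
= 27.1767 g

27.1767 g


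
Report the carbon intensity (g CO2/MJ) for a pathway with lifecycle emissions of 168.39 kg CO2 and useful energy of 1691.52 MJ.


CI = CO2 * 1000 / E
= 168.39 * 1000 / 1691.52
= 99.5495 g CO2/MJ

99.5495 g CO2/MJ


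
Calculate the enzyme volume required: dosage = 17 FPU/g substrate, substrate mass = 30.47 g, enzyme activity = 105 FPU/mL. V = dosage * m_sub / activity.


V = dosage * m_sub / activity
V = 17 * 30.47 / 105
V = 4.9332 mL

4.9332 mL


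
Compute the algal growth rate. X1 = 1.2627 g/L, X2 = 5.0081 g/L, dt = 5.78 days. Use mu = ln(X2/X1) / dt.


mu = ln(X2/X1) / dt
= ln(5.0081/1.2627) / 5.78
= 0.2384 per day

0.2384 per day


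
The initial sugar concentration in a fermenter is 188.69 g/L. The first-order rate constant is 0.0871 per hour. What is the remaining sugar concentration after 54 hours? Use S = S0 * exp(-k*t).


S = S0 * exp(-k * t)
S = 188.69 * exp(-0.0871 * 54)
S = 1.7104 g/L

1.7104 g/L


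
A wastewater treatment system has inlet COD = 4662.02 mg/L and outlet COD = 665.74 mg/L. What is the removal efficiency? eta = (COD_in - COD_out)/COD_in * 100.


eta = (COD_in - COD_out) / COD_in * 100
= (4662.02 - 665.74) / 4662.02 * 100
= 85.7199%

85.7199%


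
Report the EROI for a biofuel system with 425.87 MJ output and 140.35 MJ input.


EROI = E_out / E_in
= 425.87 / 140.35
= 3.0343

3.0343


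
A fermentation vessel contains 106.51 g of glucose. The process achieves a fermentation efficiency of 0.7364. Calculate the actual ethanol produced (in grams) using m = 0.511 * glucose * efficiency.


Actual ethanol: m = 0.511 * 106.51 * 0.7364
m = 40.0798 g

40.0798 g


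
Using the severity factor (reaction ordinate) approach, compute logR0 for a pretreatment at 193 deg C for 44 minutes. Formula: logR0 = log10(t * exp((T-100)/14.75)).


logR0 = log10(t * exp((T - 100) / 14.75))
= log10(44 * exp((193 - 100) / 14.75))
= 4.3817

4.3817


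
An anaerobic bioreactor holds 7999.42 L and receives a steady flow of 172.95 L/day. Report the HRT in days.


HRT = V / Q
= 7999.42 / 172.95
= 46.2528 days

46.2528 days


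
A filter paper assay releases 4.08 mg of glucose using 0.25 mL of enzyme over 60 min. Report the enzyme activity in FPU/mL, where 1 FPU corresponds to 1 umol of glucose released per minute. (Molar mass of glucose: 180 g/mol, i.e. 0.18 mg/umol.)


Activity = glucose_mg / (0.18 mg/umol * V_mL * t_min)
= 4.08 / (0.18 * 0.25 * 60)
= 1.5111 FPU/mL

1.5111 FPU/mL


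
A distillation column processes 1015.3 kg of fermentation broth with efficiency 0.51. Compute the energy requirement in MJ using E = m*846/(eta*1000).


E = m * 846 / (eta * 1000)
= 1015.3 * 846 / (0.51 * 1000)
= 1684.2035 MJ

1684.2035 MJ


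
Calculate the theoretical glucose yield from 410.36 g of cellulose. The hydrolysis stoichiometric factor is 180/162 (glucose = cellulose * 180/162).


glucose = cellulose * 180/162
= 410.36 * 180/162
= 455.9556 g

455.9556 g


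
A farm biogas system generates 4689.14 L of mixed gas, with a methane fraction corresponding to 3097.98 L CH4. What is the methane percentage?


CH4% = V_CH4 / V_total * 100
= 3097.98 / 4689.14 * 100
= 66.0671%

66.0671%


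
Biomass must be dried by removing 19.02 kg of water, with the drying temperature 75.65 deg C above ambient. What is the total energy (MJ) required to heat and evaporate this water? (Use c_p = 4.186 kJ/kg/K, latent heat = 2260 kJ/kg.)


E = m_water * (4.186 * dT + 2260) / 1000
= 19.02 * (4.186 * 75.65 + 2260) / 1000
= 49.0083 MJ

49.0083 MJ


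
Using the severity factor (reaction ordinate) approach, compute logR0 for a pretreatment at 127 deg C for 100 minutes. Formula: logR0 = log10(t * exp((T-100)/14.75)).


logR0 = log10(t * exp((T - 100) / 14.75))
= log10(100 * exp((127 - 100) / 14.75))
= 2.7950

2.7950


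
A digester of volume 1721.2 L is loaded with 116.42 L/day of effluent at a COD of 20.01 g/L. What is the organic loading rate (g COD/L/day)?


OLR = Q * S / V
= 116.42 * 20.01 / 1721.2
= 1.3535 g/L/day

1.3535 g/L/day


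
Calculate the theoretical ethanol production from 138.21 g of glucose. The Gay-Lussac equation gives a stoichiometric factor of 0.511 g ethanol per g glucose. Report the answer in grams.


Theoretical ethanol yield: m_EtOH = 0.511 * m_glucose
m_EtOH = 0.511 * 138.21 = 70.6253 g

70.6253 g


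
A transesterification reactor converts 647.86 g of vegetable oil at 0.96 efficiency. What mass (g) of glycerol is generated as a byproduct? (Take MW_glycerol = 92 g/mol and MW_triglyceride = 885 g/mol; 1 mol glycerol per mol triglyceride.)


glycerol = oil * conv * (92/885)
= 647.86 * 0.96 * 92 / 885
= 64.6542 g

64.6542 g


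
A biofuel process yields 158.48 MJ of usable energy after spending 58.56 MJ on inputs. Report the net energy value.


NEV = E_out - E_in
= 158.48 - 58.56
= 99.9200 MJ

99.9200 MJ


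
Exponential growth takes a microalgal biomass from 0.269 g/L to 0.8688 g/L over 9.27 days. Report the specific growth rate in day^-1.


mu = ln(X2/X1) / dt
= ln(0.8688/0.269) / 9.27
= 0.1265 per day

0.1265 per day


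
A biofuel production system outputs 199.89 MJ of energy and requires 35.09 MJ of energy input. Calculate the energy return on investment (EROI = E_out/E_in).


EROI = E_out / E_in
= 199.89 / 35.09
= 5.6965

5.6965


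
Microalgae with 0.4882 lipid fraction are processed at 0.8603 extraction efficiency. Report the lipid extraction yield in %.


Y = lipid_content * extraction_eff * 100
= 0.4882 * 0.8603 * 100
= 41.9998%

41.9998%


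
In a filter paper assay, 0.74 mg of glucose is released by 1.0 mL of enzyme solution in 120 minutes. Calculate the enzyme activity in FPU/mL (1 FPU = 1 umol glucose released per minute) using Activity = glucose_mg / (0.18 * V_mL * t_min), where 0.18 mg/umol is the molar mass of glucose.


Activity = glucose_mg / (0.18 mg/umol * V_mL * t_min)
= 0.74 / (0.18 * 1.0 * 120)
= 0.0343 FPU/mL

0.0343 FPU/mL


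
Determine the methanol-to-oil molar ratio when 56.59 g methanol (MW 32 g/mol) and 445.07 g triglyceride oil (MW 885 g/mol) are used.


Molar ratio = n_MeOH / n_oil = (MeOH/32) / (oil/885) = (MeOH * 885) / (32 * oil)
= (56.59 * 885) / (32 * 445.07)
= 3.5165

3.5165
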